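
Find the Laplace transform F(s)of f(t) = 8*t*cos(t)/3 8*(s^2-1)/(3*(s^2+1)^2)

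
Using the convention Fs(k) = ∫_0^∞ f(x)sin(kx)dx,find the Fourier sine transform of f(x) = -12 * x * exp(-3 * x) -72 * k/(k^2 + 9)^2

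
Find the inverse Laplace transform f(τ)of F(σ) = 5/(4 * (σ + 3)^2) 5 * τ * exp(-3 * τ)/4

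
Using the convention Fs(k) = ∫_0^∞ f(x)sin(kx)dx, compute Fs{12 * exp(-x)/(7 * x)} 12 * atan(k)/7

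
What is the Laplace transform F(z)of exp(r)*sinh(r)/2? 1/(2*z*(z - 2))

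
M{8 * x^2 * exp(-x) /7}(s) 8 * gamma(s + 2) /7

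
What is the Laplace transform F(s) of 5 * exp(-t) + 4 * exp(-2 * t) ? 5/(s + 1) + 4/(s + 2) 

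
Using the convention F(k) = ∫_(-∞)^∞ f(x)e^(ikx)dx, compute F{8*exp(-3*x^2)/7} 8*sqrt(3)*sqrt(pi)*exp(-k^2/12)/21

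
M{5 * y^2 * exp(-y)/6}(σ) 5 * gamma(σ + 2)/6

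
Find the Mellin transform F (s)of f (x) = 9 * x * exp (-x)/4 9 * gamma (s + 1)/4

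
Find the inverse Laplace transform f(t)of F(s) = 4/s 4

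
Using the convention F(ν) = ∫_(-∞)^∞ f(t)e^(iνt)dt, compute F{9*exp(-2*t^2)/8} 9*sqrt(2)*sqrt(pi)*exp(-ν^2/8)/16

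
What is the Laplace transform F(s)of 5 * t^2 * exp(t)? 10/(s - 1)^3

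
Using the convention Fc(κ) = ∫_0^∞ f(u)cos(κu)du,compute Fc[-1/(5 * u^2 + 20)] -pi * exp(-2 * κ)/20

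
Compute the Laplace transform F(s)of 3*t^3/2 9/s^4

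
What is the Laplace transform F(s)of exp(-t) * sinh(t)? 1/(s * (s + 2))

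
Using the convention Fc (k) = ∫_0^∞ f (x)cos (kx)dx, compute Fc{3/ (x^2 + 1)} 3*pi*exp (-k)/2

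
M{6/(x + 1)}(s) 6*pi*csc(pi*s)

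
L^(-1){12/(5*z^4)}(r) 2*r^3/5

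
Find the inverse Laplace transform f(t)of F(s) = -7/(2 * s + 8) -7 * exp(-4 * t)/2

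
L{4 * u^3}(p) 24/p^4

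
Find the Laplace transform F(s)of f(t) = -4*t -4/s^2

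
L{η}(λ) λ^(-2)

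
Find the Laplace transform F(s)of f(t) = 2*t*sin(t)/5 4*s/(5*(s^2 + 1)^2)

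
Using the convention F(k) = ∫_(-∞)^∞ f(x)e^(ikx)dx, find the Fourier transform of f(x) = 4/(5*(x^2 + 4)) 2*pi*exp(-2*Abs(k))/5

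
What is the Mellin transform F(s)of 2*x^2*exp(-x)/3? 2*gamma(s + 2)/3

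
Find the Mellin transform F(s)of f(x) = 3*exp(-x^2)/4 3*gamma(s/2)/8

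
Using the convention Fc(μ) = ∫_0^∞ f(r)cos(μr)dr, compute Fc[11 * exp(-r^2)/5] 11 * sqrt(pi) * exp(-μ^2/4)/10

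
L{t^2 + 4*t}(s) 2/s^3 + 4/s^2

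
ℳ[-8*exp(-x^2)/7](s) -4*gamma(s/2)/7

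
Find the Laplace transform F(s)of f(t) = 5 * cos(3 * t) 5 * s/(s^2 + 9)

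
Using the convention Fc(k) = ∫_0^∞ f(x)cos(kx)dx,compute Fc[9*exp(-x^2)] 9*sqrt(pi)*exp(-k^2/4)/2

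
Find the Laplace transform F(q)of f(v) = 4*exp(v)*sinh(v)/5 4/(5*q*(q - 2))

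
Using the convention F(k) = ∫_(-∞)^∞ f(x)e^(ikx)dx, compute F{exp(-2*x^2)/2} sqrt(2)*sqrt(pi)*exp(-k^2/8)/4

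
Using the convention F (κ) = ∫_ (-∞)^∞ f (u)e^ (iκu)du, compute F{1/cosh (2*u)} pi/ (2*cosh (pi*κ/4))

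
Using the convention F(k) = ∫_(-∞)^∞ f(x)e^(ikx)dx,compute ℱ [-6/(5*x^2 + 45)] -2*pi*exp(-3*Abs(k))/5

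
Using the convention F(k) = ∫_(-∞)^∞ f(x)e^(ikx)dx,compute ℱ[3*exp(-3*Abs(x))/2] 9/(k^2 + 9)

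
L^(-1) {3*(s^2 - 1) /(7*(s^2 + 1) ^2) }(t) 3*t*cos(t) /7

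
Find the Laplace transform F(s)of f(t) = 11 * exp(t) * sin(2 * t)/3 22/(3 * ((s - 1)^2+4))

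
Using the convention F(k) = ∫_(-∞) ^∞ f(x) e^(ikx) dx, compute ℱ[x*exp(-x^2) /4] I*sqrt(pi)*k*exp(-k^2/4) /8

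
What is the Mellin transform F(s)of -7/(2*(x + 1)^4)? 7*pi*(s - 3)*(s - 2)*(s - 1)/(12*sin(pi*s))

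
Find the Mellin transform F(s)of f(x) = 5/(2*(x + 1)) 5*pi*csc(pi*s)/2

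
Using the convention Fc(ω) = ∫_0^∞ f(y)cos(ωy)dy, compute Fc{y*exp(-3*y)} (9 - ω^2)/(ω^2 + 9)^2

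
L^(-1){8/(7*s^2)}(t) 8*t/7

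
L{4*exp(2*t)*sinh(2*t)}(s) 8/(s*(s - 4))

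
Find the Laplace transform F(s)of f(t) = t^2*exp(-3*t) 2/(s + 3)^3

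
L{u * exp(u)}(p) (p - 1)^(-2)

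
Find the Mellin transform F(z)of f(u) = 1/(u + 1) pi * csc(pi * z)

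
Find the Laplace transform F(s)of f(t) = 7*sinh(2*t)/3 14/(3*(s^2 - 4))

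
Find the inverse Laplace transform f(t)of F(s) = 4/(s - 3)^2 4 * t * exp(3 * t)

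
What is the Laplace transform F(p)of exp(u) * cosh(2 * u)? (p - 1)/((p - 1)^2 - 4)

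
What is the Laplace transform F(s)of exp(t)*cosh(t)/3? (s - 1)/(3*s*(s - 2))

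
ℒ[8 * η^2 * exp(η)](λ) 16/(λ - 1)^3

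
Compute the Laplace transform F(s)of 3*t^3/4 9/(2*s^4)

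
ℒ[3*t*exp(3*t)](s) 3/(s - 3)^2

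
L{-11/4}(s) -11/(4*s)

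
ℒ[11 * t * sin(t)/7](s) 22 * s/(7 * (s^2+1)^2)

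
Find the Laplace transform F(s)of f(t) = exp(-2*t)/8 1/(8*(s + 2))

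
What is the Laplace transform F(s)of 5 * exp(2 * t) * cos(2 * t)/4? 5 * (s - 2)/(4 * ((s - 2)^2 + 4))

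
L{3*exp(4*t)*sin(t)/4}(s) 3/(4*((s - 4)^2+1))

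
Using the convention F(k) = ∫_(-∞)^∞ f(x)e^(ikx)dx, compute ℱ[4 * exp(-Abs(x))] 8/(k^2 + 1)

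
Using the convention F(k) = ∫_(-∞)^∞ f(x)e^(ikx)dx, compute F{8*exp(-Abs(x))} 16/(k^2 + 1)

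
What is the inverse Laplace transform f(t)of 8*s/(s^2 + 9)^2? 4*t*sin(3*t)/3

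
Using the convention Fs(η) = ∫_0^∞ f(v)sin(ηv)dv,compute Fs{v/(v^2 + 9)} pi*exp(-3*η)/2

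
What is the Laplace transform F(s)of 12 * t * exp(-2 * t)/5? 12/(5 * (s + 2)^2)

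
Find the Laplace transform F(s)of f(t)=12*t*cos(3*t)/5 12*(s^2 - 9)/(5*(s^2 + 9)^2)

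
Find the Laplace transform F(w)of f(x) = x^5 120/w^6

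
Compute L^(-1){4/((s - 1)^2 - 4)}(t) 2*exp(t)*sinh(2*t)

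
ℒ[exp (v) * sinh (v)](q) 1/ (q * (q - 2))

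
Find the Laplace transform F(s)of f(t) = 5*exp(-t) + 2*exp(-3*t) 2/(s + 3) + 5/(s + 1)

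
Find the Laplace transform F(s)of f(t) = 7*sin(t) 7/(s^2 + 1)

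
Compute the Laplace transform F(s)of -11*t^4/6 -44/s^5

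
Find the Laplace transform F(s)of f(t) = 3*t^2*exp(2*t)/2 3/(s - 2)^3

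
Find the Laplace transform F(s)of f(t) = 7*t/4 7/(4*s^2)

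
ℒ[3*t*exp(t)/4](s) 3/(4*(s - 1)^2)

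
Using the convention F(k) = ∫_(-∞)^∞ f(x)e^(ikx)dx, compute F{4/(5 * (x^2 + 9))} 4 * pi * exp(-3 * Abs(k))/15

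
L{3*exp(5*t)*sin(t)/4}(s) 3/(4*((s - 5)^2 + 1))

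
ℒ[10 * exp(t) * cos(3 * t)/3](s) 10 * (s - 1)/(3 * ((s - 1)^2 + 9))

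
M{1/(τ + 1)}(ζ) pi*csc(pi*ζ)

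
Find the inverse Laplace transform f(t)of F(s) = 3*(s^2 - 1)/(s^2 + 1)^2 3*t*cos(t)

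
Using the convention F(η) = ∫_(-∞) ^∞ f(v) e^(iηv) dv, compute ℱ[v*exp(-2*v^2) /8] sqrt(2)*I*sqrt(pi)*η*exp(-η^2/8) /64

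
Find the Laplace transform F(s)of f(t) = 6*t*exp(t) 6/(s - 1)^2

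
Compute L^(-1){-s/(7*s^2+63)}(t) -cos(3*t)/7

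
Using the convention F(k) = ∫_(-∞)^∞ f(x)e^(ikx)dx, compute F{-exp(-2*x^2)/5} -sqrt(2)*sqrt(pi)*exp(-k^2/8)/10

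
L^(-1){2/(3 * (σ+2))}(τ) 2 * exp(-2 * τ)/3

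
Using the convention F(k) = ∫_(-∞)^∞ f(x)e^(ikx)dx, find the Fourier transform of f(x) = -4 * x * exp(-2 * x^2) -sqrt(2) * I * sqrt(pi) * k * exp(-k^2/8)/2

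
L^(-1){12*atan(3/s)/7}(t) 12*sin(3*t)/(7*t)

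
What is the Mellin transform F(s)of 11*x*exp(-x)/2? 11*gamma(s + 1)/2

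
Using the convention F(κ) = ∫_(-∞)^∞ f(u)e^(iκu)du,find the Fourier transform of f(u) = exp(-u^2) sqrt(pi)*exp(-κ^2/4)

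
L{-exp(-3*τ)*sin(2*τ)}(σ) -2/((σ + 3)^2 + 4)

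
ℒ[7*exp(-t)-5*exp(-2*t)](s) 7/(s + 1)-5/(s + 2)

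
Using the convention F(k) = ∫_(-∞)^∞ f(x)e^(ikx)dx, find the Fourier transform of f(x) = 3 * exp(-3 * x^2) sqrt(3) * sqrt(pi) * exp(-k^2/12)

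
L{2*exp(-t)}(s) 2/(s + 1)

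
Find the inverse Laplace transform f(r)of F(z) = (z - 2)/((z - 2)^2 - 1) exp(2*r)*cosh(r)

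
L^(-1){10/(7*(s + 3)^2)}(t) 10*t*exp(-3*t)/7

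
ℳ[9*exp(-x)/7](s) 9*gamma(s)/7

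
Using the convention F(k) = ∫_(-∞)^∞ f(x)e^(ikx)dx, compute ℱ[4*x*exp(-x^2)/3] 2*I*sqrt(pi)*k*exp(-k^2/4)/3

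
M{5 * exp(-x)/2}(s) 5 * gamma(s)/2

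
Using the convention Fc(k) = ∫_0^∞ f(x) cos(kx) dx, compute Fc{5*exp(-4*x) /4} 5/(k^2 + 16) 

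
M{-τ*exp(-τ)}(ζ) -gamma(ζ+1)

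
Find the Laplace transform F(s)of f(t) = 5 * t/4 5/(4 * s^2)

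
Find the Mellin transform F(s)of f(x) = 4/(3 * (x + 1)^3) 2 * pi * (s - 2) * (s - 1)/(3 * sin(pi * s))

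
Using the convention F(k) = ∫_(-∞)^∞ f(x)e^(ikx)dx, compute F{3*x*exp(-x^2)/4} 3*I*sqrt(pi)*k*exp(-k^2/4)/8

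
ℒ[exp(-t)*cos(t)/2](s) (s + 1)/(2*((s + 1)^2 + 1))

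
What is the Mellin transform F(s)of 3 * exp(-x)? 3 * gamma(s)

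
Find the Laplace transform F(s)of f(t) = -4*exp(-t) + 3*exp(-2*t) 3/(s + 2)-4/(s + 1)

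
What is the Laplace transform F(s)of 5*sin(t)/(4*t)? 5*atan(1/s)/4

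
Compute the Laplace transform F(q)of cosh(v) q/(q^2 - 1)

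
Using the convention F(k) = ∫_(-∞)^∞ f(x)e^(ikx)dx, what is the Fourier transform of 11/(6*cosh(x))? 11*pi/(6*cosh(pi*k/2))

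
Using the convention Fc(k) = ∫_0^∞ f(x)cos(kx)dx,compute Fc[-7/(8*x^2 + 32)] -7*pi*exp(-2*k)/32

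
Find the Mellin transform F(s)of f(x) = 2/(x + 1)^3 gamma(s)*gamma(3 - s)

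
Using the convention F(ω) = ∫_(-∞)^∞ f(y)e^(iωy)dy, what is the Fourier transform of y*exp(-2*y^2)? sqrt(2)*I*sqrt(pi)*ω*exp(-ω^2/8)/8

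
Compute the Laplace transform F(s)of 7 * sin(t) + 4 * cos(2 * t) 7/(s^2 + 1) + 4 * s/(s^2 + 4)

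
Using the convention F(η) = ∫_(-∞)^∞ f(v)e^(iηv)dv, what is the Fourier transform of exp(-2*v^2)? sqrt(2)*sqrt(pi)*exp(-η^2/8)/2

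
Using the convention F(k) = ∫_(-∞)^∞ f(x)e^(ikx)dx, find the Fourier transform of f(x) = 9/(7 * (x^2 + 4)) 9 * pi * exp(-2 * Abs(k))/14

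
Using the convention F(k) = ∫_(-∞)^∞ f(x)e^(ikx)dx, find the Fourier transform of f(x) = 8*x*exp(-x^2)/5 4*I*sqrt(pi)*k*exp(-k^2/4)/5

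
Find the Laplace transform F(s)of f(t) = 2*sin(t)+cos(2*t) 2/(s^2+1)+s/(s^2+4)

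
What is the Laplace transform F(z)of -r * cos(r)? (1 - z^2)/(z^2 + 1)^2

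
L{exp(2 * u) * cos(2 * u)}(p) (p - 2)/((p - 2)^2 + 4)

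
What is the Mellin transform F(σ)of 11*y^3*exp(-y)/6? 11*gamma(σ + 3)/6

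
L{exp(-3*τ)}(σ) 1/(σ + 3)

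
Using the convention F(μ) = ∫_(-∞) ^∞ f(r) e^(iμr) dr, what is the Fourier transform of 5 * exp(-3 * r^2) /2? 5 * sqrt(3) * sqrt(pi) * exp(-μ^2/12) /6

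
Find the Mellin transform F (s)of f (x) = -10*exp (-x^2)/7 -5*gamma (s/2)/7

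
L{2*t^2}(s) 4/s^3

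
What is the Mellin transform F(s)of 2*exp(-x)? 2*gamma(s)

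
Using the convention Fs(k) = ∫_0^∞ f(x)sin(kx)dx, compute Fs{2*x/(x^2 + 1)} pi*exp(-k)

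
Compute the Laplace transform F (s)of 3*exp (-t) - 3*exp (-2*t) 3/ (s + 1) - 3/ (s + 2)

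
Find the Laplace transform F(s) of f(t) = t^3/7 6/(7 * s^4) 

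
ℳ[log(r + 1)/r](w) -pi*csc(pi*w)/(w - 1)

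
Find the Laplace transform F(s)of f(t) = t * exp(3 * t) (s - 3)^(-2)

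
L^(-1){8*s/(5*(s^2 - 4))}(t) 8*cosh(2*t)/5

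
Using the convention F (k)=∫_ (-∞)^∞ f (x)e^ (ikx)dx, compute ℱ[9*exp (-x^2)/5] 9*sqrt (pi)*exp (-k^2/4)/5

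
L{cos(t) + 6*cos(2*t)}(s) 6*s/(s^2 + 4) + s/(s^2 + 1)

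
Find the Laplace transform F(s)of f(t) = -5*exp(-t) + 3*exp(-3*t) 3/(s + 3) - 5/(s + 1)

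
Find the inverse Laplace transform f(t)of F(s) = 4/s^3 2*t^2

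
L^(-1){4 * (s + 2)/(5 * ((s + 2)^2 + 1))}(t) 4 * exp(-2 * t) * cos(t)/5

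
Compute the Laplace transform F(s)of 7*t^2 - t 14/s^3-1/s^2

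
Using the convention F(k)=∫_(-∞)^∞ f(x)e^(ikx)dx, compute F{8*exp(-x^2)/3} 8*sqrt(pi)*exp(-k^2/4)/3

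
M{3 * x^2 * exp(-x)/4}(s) 3 * gamma(s+2)/4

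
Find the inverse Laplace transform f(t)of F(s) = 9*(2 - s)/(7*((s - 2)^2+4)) -9*exp(2*t)*cos(2*t)/7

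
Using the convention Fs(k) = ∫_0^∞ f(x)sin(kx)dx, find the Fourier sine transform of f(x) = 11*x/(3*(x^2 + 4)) 11*pi*exp(-2*k)/6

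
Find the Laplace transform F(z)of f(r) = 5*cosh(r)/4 5*z/(4*(z^2 - 1))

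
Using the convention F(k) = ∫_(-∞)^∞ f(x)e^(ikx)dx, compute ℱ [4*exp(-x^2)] 4*sqrt(pi)*exp(-k^2/4)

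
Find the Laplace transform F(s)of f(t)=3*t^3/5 18/(5*s^4)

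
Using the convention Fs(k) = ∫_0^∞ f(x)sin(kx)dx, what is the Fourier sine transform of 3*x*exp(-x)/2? 3*k/(k^2 + 1)^2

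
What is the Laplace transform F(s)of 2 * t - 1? 2/s^2 - 1/s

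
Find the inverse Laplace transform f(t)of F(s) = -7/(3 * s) -7/3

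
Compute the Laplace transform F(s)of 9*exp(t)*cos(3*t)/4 9*(s - 1)/(4*((s - 1)^2 + 9))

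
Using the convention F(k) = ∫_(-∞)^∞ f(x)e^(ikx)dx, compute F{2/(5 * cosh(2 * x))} pi/(5 * cosh(pi * k/4))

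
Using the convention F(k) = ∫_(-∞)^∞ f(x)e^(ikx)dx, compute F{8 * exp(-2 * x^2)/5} 4 * sqrt(2) * sqrt(pi) * exp(-k^2/8)/5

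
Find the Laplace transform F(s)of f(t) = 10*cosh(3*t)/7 10*s/(7*(s^2 - 9))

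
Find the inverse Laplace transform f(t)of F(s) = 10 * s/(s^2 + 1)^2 5 * t * sin(t)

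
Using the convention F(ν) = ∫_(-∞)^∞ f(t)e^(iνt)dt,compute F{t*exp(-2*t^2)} sqrt(2)*I*sqrt(pi)*ν*exp(-ν^2/8)/8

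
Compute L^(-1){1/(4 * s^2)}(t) t/4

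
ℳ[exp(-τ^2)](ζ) gamma(ζ/2)/2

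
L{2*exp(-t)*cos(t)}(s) 2*(s + 1)/((s + 1)^2 + 1)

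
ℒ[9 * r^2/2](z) 9/z^3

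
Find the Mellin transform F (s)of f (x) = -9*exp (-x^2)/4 -9*gamma (s/2)/8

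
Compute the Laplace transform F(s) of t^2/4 1/(2*s^3) 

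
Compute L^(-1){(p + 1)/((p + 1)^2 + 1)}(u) exp(-u)*cos(u)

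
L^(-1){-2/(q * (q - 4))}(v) -exp(2 * v) * sinh(2 * v)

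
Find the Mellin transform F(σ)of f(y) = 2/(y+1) 2*pi*csc(pi*σ)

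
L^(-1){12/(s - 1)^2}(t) 12*t*exp(t)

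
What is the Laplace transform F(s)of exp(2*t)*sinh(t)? 1/((s - 2)^2 - 1)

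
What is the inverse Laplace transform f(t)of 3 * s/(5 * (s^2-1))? 3 * cosh(t)/5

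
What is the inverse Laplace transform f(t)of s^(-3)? t^2/2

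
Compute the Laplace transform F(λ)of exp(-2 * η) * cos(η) (λ + 2)/((λ + 2)^2 + 1)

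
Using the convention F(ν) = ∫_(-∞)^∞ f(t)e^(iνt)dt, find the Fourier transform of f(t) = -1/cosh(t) -pi/cosh(pi*ν/2)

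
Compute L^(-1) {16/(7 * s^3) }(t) 8 * t^2/7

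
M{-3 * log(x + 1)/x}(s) 3 * pi * csc(pi * s)/(s - 1)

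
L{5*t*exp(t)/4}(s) 5/(4*(s - 1)^2)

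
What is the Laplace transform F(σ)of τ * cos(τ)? (σ^2-1)/(σ^2+1)^2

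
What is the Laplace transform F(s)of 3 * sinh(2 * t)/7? 6/(7 * (s^2 - 4))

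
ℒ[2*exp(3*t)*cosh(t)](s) 2*(s - 3)/((s - 3)^2 - 1)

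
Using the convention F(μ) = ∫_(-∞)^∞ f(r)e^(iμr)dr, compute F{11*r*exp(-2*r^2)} 11*sqrt(2)*I*sqrt(pi)*μ*exp(-μ^2/8)/8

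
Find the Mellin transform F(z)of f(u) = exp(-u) gamma(z)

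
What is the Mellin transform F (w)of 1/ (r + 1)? pi*csc (pi*w)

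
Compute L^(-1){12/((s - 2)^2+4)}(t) 6*exp(2*t)*sin(2*t)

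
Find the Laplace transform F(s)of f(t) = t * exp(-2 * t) (s+2)^(-2)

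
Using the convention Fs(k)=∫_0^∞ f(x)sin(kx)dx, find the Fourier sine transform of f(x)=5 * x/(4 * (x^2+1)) 5 * pi * exp(-k)/8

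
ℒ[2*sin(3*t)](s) 6/(s^2+9)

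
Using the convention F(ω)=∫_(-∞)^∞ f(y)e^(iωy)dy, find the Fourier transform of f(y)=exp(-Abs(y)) 2/(ω^2 + 1)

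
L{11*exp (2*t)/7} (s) 11/ (7*(s - 2))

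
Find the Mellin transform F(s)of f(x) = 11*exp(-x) 11*gamma(s)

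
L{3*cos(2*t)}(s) 3*s/(s^2 + 4)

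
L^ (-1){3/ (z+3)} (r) 3*exp (-3*r)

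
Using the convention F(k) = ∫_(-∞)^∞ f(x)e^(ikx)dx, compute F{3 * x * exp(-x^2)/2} 3 * I * sqrt(pi) * k * exp(-k^2/4)/4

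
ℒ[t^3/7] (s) 6/(7 * s^4)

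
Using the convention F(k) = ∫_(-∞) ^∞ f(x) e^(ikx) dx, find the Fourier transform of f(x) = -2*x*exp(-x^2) -I*sqrt(pi)*k*exp(-k^2/4) 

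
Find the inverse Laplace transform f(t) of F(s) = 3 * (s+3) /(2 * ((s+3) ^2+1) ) 3 * exp(-3 * t) * cos(t) /2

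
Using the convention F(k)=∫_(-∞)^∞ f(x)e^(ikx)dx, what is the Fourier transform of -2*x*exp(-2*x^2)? -sqrt(2)*I*sqrt(pi)*k*exp(-k^2/8)/4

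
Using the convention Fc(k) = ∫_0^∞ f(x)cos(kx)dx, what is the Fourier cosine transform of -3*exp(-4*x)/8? -3/(2*k^2 + 32)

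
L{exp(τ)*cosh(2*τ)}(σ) (σ - 1)/((σ - 1)^2 - 4)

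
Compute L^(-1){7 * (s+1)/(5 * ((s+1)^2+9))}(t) 7 * exp(-t) * cos(3 * t)/5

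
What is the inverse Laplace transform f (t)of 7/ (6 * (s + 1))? 7 * exp (-t)/6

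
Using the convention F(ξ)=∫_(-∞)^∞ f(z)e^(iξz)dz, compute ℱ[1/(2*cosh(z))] pi/(2*cosh(pi*ξ/2))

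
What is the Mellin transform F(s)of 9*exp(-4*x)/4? 9*gamma(s)/(4*2^(2*s))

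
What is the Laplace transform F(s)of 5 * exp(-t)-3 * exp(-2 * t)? 5/(s+1)-3/(s+2)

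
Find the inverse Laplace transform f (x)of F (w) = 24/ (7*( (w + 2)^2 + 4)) 12*exp (-2*x)*sin (2*x)/7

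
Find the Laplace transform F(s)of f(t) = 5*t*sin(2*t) 20*s/(s^2 + 4)^2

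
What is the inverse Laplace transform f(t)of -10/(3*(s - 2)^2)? -10*t*exp(2*t)/3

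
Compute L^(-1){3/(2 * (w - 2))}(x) 3 * exp(2 * x)/2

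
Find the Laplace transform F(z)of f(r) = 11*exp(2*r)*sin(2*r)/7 22/(7*((z - 2)^2 + 4))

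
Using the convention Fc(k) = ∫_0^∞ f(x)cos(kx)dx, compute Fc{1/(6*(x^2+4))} pi*exp(-2*k)/24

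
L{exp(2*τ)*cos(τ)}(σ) (σ - 2)/((σ - 2)^2 + 1)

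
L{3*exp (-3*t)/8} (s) 3/ (8*(s+3))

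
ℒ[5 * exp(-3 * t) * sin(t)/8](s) 5/(8 * ((s + 3)^2 + 1))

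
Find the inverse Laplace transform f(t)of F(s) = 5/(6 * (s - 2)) 5 * exp(2 * t)/6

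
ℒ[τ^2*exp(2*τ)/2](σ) (σ - 2)^(-3)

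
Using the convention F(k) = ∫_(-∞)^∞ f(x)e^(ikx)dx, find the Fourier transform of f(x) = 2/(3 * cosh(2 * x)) pi/(3 * cosh(pi * k/4))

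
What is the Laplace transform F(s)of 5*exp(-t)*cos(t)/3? 5*(s + 1)/(3*((s + 1)^2 + 1))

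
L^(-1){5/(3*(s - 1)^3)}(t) 5*t^2*exp(t)/6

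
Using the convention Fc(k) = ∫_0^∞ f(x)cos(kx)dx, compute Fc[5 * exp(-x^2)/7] 5 * sqrt(pi) * exp(-k^2/4)/14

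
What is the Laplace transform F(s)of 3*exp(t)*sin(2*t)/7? 6/(7*((s - 1)^2+4))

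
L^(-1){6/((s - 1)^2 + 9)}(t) 2 * exp(t) * sin(3 * t)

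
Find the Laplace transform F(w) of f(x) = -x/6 -1/(6*w^2) 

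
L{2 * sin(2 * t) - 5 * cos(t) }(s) 4/(s^2+4) - 5 * s/(s^2+1) 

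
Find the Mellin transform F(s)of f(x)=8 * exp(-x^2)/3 4 * gamma(s/2)/3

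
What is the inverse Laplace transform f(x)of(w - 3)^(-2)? x*exp(3*x)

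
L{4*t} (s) 4/s^2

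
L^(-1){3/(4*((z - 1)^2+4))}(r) 3*exp(r)*sin(2*r)/8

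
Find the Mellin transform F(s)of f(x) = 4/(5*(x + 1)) 4*pi*csc(pi*s)/5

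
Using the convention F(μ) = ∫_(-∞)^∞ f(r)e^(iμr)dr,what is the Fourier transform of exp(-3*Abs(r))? 6/(μ^2 + 9)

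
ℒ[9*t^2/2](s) 9/s^3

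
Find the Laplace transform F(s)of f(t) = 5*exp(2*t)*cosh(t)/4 5*(s - 2)/(4*((s - 2)^2-1))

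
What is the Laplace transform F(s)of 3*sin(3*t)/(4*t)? 3*atan(3/s)/4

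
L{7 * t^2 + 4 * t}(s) 14/s^3 + 4/s^2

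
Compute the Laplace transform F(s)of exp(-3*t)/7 1/(7*(s + 3))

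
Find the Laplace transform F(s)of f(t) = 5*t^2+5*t 10/s^3+5/s^2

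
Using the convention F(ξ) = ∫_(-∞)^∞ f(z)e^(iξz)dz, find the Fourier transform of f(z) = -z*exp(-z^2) -I*sqrt(pi)*ξ*exp(-ξ^2/4)/2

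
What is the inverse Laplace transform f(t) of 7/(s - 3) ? 7*exp(3*t) 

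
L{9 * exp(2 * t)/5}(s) 9/(5 * (s - 2))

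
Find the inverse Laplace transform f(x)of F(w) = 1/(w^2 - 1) sinh(x)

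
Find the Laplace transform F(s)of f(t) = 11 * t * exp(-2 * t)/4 11/(4 * (s + 2)^2)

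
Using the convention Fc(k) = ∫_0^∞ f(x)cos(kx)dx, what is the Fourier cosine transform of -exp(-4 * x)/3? -4/(3 * k^2 + 48)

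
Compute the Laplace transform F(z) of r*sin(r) 2*z/(z^2 + 1) ^2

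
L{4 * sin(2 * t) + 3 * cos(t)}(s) 3 * s/(s^2 + 1) + 8/(s^2 + 4)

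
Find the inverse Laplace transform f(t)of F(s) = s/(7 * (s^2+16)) cos(4 * t)/7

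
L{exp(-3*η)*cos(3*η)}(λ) (λ + 3)/((λ + 3)^2 + 9)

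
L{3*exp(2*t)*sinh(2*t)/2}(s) 3/(s*(s - 4))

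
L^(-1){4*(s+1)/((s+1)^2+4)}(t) 4*exp(-t)*cos(2*t)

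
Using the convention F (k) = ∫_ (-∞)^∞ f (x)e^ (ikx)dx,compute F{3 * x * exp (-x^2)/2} 3 * I * sqrt (pi) * k * exp (-k^2/4)/4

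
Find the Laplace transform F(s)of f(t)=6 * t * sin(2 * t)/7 24 * s/(7 * (s^2 + 4)^2)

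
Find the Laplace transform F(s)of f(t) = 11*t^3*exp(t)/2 33/(s - 1)^4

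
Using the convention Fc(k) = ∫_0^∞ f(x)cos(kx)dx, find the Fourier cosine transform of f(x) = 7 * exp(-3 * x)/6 7/(2 * (k^2 + 9))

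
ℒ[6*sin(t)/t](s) 6*atan(1/s)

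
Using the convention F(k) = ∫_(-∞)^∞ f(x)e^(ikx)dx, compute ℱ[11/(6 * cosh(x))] 11 * pi/(6 * cosh(pi * k/2))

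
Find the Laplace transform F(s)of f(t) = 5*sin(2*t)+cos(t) 10/(s^2+4)+s/(s^2+1)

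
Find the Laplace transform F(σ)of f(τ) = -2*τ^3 -12/σ^4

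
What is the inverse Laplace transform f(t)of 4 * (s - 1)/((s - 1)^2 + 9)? 4 * exp(t) * cos(3 * t)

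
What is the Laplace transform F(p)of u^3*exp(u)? 6/(p - 1)^4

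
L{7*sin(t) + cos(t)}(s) 7/(s^2 + 1) + s/(s^2 + 1)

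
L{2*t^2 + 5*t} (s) 5/s^2 + 4/s^3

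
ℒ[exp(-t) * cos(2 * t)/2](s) (s + 1)/(2 * ((s + 1)^2 + 4))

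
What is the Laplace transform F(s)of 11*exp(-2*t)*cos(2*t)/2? 11*(s + 2)/(2*((s + 2)^2 + 4))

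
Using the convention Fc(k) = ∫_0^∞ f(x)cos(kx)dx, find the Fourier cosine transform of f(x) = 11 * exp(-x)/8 11/(8 * (k^2 + 1))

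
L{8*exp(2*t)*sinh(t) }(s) 8/((s - 2) ^2 - 1) 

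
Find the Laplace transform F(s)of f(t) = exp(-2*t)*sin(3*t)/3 1/((s+2)^2+9)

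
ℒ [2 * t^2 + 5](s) 5/s + 4/s^3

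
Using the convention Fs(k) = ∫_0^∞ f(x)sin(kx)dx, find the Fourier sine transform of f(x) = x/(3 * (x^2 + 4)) pi * exp(-2 * k)/6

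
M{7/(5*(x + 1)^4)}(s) 7*gamma(s)*gamma(4 - s)/30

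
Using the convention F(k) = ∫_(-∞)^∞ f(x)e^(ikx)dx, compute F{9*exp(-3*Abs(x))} 54/(k^2 + 9)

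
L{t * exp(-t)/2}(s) 1/(2 * (s + 1)^2)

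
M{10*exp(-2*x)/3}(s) 10*gamma(s)/(3*2^s)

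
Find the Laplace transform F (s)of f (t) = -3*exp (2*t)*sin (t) -3/ ( (s - 2)^2+1)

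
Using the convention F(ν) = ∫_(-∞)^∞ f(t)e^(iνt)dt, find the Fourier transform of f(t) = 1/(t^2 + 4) pi * exp(-2 * Abs(ν))/2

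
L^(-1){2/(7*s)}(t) 2/7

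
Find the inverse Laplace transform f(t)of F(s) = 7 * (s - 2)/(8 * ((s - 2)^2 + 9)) 7 * exp(2 * t) * cos(3 * t)/8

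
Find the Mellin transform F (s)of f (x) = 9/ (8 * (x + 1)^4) 3 * gamma (s) * gamma (4 - s)/16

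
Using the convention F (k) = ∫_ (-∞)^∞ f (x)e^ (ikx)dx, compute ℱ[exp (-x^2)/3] sqrt (pi)*exp (-k^2/4)/3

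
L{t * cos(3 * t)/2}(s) (s^2 - 9)/(2 * (s^2+9)^2)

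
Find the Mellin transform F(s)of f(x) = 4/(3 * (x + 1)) 4 * pi * csc(pi * s)/3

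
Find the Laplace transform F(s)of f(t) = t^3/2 3/s^4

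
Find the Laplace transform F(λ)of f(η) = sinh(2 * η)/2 1/(λ^2 - 4)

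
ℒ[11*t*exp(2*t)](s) 11/(s - 2)^2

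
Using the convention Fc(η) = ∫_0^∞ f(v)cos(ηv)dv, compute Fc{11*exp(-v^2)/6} 11*sqrt(pi)*exp(-η^2/4)/12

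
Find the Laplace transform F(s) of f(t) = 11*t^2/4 11/(2*s^3) 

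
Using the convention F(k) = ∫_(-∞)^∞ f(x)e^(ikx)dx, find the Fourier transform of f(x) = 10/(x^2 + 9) 10 * pi * exp(-3 * Abs(k))/3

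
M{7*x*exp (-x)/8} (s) 7*gamma (s + 1)/8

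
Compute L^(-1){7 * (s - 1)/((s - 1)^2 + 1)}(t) 7 * exp(t) * cos(t)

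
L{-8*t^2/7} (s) -16/ (7*s^3)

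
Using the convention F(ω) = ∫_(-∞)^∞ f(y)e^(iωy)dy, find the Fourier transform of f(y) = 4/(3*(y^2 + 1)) 4*pi*exp(-Abs(ω))/3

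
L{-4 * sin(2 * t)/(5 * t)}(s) -4 * atan(2/s)/5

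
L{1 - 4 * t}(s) 1/s - 4/s^2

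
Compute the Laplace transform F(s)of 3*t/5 3/(5*s^2)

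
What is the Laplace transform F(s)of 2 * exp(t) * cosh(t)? 2 * (s - 1)/(s * (s - 2))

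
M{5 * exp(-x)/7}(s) 5 * gamma(s)/7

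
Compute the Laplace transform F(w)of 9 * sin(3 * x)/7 27/(7 * (w^2+9))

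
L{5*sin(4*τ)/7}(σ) 20/(7*(σ^2 + 16))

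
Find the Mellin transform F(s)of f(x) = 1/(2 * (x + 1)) pi * csc(pi * s)/2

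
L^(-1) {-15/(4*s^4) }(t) -5*t^3/8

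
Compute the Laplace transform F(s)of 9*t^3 54/s^4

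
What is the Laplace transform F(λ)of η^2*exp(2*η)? 2/(λ - 2)^3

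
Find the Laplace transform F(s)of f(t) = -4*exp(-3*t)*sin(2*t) -8/((s + 3)^2 + 4)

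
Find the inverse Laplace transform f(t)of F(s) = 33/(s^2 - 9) 11*sinh(3*t)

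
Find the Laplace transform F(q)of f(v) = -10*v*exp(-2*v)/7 -10/(7*(q + 2)^2)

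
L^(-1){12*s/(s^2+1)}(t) 12*cos(t)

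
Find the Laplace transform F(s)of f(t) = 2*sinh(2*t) 4/(s^2 - 4)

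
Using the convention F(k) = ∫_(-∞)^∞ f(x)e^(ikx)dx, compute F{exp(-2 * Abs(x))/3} 4/(3 * (k^2 + 4))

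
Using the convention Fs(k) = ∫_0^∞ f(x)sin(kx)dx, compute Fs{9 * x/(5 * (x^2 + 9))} 9 * pi * exp(-3 * k)/10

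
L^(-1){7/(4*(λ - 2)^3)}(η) 7*η^2*exp(2*η)/8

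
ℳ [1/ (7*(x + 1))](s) pi*csc (pi*s)/7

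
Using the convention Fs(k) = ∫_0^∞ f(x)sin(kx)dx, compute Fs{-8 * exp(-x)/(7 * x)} -8 * atan(k)/7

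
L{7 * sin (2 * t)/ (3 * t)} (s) 7 * atan (2/s)/3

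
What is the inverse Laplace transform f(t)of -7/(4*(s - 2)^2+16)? -7*exp(2*t)*sin(2*t)/8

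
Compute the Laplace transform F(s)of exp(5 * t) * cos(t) (s - 5)/((s - 5)^2 + 1)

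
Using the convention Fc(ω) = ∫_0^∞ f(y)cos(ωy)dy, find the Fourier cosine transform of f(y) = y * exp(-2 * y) (4 - ω^2)/(ω^2 + 4)^2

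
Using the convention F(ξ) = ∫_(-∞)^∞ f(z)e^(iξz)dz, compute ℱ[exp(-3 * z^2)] sqrt(3) * sqrt(pi) * exp(-ξ^2/12)/3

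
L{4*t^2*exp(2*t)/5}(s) 8/(5*(s - 2)^3)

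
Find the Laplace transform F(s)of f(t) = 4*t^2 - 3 8/s^3 - 3/s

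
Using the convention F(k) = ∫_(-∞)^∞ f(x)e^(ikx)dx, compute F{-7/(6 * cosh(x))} -7 * pi/(6 * cosh(pi * k/2))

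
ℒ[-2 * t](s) -2/s^2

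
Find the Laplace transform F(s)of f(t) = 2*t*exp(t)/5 2/(5*(s - 1)^2)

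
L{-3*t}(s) -3/s^2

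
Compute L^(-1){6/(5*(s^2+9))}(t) 2*sin(3*t)/5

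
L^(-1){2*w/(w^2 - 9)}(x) 2*cosh(3*x)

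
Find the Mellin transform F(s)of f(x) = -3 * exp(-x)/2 -3 * gamma(s)/2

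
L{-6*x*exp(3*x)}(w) -6/(w - 3)^2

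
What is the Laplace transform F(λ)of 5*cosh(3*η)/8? 5*λ/(8*(λ^2 - 9))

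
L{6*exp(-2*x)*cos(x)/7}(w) 6*(w+2)/(7*((w+2)^2+1))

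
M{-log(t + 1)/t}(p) pi*csc(pi*p)/(p - 1)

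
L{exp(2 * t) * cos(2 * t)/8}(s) (s - 2)/(8 * ((s - 2)^2 + 4))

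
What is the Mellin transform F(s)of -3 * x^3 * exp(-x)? -3 * gamma(s + 3)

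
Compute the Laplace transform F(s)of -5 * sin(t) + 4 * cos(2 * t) 4 * s/(s^2 + 4)-5/(s^2 + 1)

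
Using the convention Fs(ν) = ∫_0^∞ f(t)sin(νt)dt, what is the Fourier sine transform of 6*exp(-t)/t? 6*atan(ν)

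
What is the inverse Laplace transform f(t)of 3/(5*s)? 3/5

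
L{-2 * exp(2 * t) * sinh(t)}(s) -2/((s - 2)^2 - 1)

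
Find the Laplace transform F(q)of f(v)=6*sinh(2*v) 12/(q^2 - 4)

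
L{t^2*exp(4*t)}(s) 2/(s - 4)^3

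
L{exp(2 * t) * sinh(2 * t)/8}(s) 1/(4 * s * (s - 4))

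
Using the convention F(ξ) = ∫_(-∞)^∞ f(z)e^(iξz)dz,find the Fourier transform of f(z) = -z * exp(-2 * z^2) -sqrt(2) * I * sqrt(pi) * ξ * exp(-ξ^2/8)/8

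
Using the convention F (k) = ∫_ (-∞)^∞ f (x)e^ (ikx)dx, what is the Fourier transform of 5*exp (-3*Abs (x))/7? 30/ (7*(k^2 + 9))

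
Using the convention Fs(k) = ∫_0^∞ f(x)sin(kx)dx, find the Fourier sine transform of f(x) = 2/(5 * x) pi/5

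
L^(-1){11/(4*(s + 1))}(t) 11*exp(-t)/4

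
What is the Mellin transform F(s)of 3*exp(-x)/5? 3*gamma(s)/5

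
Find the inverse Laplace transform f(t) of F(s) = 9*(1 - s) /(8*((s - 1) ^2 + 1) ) -9*exp(t)*cos(t) /8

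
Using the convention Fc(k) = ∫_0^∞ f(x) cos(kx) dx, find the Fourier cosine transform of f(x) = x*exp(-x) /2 (1 - k^2) /(2*(k^2 + 1) ^2) 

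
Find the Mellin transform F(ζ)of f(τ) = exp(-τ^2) gamma(ζ/2)/2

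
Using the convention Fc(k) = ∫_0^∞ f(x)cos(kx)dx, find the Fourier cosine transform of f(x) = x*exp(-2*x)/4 (4 - k^2)/(4*(k^2 + 4)^2)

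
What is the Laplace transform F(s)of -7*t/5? -7/(5*s^2)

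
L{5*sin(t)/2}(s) 5/(2*(s^2+1))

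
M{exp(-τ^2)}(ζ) gamma(ζ/2)/2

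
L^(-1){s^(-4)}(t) t^3/6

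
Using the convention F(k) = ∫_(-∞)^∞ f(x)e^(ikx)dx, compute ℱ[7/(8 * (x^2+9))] 7 * pi * exp(-3 * Abs(k))/24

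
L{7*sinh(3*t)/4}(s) 21/(4*(s^2-9))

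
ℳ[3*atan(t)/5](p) -3*pi*sec(pi*p/2)/(10*p)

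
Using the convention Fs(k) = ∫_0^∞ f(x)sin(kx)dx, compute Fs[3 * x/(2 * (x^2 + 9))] 3 * pi * exp(-3 * k)/4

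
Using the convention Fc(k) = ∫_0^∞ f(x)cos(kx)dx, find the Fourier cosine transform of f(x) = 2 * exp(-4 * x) 8/(k^2 + 16)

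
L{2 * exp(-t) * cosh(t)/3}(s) 2 * (s + 1)/(3 * s * (s + 2))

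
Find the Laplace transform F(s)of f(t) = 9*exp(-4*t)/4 9/(4*(s + 4))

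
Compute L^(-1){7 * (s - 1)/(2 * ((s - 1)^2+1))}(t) 7 * exp(t) * cos(t)/2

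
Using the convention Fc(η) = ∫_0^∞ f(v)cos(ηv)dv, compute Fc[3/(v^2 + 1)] 3 * pi * exp(-η)/2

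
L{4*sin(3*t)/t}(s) 4*atan(3/s)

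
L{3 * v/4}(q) 3/(4 * q^2)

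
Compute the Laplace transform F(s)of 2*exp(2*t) 2/(s - 2)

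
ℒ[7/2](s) 7/(2 * s)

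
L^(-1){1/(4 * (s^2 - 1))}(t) sinh(t)/4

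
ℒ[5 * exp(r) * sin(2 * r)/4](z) 5/(2 * ((z - 1)^2+4))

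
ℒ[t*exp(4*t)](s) (s - 4)^(-2)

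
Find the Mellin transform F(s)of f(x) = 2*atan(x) -pi*sec(pi*s/2)/s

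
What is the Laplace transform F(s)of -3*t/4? -3/(4*s^2)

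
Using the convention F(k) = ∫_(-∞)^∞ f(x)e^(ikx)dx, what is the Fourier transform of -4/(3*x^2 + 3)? -4*pi*exp(-Abs(k))/3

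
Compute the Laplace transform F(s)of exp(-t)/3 1/(3 * (s + 1))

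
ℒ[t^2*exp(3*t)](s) 2/(s - 3)^3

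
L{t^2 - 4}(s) 2/s^3 - 4/s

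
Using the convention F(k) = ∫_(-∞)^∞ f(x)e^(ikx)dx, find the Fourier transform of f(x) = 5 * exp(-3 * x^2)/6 5 * sqrt(3) * sqrt(pi) * exp(-k^2/12)/18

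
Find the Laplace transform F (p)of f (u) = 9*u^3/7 54/ (7*p^4)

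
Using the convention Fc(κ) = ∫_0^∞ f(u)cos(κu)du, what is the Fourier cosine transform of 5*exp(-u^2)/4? 5*sqrt(pi)*exp(-κ^2/4)/8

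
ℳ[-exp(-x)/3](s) -gamma(s)/3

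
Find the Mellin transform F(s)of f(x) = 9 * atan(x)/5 -9 * pi * sec(pi * s/2)/(10 * s)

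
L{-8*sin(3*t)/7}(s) -24/(7*s^2 + 63)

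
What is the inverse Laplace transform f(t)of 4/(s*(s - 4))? 2*exp(2*t)*sinh(2*t)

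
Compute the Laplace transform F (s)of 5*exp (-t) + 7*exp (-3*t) 7/ (s + 3) + 5/ (s + 1)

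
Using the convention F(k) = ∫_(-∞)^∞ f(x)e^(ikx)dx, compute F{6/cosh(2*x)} 3*pi/cosh(pi*k/4)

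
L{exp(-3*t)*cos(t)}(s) (s + 3)/((s + 3)^2 + 1)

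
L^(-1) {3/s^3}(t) 3*t^2/2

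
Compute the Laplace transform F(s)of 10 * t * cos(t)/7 10 * (s^2 - 1)/(7 * (s^2+1)^2)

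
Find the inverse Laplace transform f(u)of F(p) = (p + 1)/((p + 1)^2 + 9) exp(-u) * cos(3 * u)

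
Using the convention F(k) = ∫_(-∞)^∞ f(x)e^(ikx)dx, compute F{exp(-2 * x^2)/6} sqrt(2) * sqrt(pi) * exp(-k^2/8)/12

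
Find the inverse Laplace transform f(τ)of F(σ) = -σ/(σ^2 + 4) -cos(2*τ)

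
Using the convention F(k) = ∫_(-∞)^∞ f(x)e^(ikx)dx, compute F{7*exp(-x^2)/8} 7*sqrt(pi)*exp(-k^2/4)/8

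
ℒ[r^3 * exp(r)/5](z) 6/(5 * (z - 1)^4)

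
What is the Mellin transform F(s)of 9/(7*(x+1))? 9*pi*csc(pi*s)/7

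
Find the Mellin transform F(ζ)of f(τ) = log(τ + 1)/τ -pi*csc(pi*ζ)/(ζ - 1)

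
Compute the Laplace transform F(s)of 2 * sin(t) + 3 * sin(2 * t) 6/(s^2 + 4) + 2/(s^2 + 1)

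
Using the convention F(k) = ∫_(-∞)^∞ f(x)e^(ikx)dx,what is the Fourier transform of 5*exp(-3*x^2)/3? 5*sqrt(3)*sqrt(pi)*exp(-k^2/12)/9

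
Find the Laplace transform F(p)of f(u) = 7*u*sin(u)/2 7*p/(p^2 + 1)^2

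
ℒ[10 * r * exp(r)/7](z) 10/(7 * (z - 1)^2)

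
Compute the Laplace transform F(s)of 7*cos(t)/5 7*s/(5*(s^2 + 1))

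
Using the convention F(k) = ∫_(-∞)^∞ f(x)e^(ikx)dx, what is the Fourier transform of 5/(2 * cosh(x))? 5 * pi/(2 * cosh(pi * k/2))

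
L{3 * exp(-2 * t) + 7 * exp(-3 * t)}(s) 7/(s + 3) + 3/(s + 2)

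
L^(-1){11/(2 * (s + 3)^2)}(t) 11 * t * exp(-3 * t)/2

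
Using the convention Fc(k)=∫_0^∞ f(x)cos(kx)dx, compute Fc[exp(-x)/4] 1/(4*(k^2 + 1))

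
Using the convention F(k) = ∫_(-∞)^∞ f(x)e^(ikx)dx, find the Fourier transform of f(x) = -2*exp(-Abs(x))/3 -4/(3*k^2+3)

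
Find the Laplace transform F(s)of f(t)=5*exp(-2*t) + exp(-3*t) 1/(s + 3) + 5/(s + 2)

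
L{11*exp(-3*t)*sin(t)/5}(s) 11/(5*((s + 3)^2 + 1))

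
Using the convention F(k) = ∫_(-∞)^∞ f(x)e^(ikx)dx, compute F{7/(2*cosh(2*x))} 7*pi/(4*cosh(pi*k/4))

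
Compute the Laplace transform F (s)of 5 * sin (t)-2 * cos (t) 5/ (s^2 + 1)-2 * s/ (s^2 + 1)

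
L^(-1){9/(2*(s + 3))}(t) 9*exp(-3*t)/2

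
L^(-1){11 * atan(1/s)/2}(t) 11 * sin(t)/(2 * t)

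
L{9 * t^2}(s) 18/s^3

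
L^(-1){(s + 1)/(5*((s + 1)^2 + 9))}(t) exp(-t)*cos(3*t)/5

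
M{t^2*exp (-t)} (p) gamma (p+2)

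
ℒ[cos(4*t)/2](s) s/(2*(s^2 + 16))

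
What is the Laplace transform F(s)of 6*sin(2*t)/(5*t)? 6*atan(2/s)/5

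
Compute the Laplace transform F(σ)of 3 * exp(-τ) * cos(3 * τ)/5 3 * (σ + 1)/(5 * ((σ + 1)^2 + 9))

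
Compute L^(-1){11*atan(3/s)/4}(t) 11*sin(3*t)/(4*t)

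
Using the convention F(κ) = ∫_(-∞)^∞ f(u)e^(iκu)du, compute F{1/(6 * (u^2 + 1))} pi * exp(-Abs(κ))/6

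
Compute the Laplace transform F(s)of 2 2/s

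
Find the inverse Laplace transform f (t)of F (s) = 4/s 4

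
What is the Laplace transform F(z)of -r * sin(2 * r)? -4 * z/(z^2+4)^2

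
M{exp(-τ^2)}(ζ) gamma(ζ/2)/2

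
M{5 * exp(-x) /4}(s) 5 * gamma(s) /4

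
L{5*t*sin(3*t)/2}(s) 15*s/(s^2 + 9)^2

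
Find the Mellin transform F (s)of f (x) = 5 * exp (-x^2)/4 5 * gamma (s/2)/8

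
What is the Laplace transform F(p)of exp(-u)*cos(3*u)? (p+1)/((p+1)^2+9)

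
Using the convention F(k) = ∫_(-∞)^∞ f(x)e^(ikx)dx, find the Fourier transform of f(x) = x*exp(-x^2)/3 I*sqrt(pi)*k*exp(-k^2/4)/6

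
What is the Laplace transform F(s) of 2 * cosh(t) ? 2 * s/(s^2 - 1) 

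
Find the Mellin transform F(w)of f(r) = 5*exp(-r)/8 5*gamma(w)/8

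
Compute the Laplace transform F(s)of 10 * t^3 60/s^4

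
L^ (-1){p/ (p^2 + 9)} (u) cos (3*u)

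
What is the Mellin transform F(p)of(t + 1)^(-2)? (-pi * p + pi)/sin(pi * p)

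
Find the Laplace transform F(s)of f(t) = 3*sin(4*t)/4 3/(s^2 + 16)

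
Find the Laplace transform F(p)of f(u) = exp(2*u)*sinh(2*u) 2/(p*(p - 4))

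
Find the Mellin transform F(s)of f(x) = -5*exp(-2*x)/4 -5*gamma(s)/(4*2^s)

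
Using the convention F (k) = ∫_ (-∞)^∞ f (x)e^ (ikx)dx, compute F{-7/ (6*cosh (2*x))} -7*pi/ (12*cosh (pi*k/4))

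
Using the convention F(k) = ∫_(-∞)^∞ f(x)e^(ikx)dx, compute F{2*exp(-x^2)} 2*sqrt(pi)*exp(-k^2/4)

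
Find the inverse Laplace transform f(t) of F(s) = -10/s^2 -10*t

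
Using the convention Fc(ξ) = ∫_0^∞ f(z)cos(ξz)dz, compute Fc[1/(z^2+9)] pi*exp(-3*ξ)/6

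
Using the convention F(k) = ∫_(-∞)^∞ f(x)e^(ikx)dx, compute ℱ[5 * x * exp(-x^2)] 5 * I * sqrt(pi) * k * exp(-k^2/4)/2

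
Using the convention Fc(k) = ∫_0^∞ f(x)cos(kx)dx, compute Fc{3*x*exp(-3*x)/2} 3*(9 - k^2)/(2*(k^2+9)^2)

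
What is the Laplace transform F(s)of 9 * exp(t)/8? 9/(8 * (s - 1))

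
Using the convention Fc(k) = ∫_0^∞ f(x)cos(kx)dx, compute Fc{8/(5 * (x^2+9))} 4 * pi * exp(-3 * k)/15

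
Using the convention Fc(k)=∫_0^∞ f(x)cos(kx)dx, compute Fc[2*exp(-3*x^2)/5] sqrt(3)*sqrt(pi)*exp(-k^2/12)/15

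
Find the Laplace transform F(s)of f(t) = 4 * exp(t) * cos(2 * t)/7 4 * (s - 1)/(7 * ((s - 1)^2 + 4))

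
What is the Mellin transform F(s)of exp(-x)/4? gamma(s)/4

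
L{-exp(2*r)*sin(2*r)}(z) -2/((z - 2)^2 + 4)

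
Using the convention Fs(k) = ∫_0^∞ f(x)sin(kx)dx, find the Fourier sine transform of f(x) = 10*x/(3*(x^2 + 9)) 5*pi*exp(-3*k)/3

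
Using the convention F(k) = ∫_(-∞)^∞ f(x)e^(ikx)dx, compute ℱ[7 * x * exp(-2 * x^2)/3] 7 * sqrt(2) * I * sqrt(pi) * k * exp(-k^2/8)/24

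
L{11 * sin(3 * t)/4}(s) 33/(4 * (s^2+9))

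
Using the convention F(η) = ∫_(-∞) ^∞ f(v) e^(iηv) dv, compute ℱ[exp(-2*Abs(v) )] 4/(η^2 + 4) 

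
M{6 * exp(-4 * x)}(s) 6 * gamma(s)/2^(2 * s)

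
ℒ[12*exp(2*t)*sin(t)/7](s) 12/(7*((s - 2)^2 + 1))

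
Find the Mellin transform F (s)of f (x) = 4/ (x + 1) 4 * pi * csc (pi * s)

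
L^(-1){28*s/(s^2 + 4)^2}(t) 7*t*sin(2*t)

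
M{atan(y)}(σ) -pi * sec(pi * σ/2)/(2 * σ)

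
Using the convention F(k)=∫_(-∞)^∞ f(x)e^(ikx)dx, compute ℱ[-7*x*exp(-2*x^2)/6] -7*sqrt(2)*I*sqrt(pi)*k*exp(-k^2/8)/48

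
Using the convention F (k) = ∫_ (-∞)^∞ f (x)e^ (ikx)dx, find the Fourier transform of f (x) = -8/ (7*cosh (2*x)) -4*pi/ (7*cosh (pi*k/4))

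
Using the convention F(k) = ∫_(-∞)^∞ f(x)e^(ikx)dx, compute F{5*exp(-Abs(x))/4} 5/(2*(k^2 + 1))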